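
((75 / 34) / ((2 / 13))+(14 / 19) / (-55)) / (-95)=-1017923 / 6750700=-0.15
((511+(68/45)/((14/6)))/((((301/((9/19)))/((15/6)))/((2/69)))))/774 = 53723/712667466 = 0.00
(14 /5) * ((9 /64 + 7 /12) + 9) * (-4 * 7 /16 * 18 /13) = -274449 /4160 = -65.97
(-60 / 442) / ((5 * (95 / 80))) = -96 / 4199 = -0.02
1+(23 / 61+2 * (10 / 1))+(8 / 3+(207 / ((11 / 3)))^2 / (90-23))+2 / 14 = 71.76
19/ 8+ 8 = 83/ 8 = 10.38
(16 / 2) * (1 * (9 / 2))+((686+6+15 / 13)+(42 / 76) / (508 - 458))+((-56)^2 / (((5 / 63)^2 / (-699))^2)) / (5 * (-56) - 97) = -1834451323961178071 / 17907500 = -102440392235.72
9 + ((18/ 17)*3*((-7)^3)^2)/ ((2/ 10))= 31765383/ 17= 1868551.94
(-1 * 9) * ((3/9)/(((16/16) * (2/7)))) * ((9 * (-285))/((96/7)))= 1963.83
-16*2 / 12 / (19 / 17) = -136 / 57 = -2.39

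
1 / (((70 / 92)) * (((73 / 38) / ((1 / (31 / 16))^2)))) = 447488 / 2455355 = 0.18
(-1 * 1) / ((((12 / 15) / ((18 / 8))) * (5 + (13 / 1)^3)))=-15 / 11744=-0.00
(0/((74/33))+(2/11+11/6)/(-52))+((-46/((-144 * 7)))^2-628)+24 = -21941201977/36324288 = -604.04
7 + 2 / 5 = 37 / 5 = 7.40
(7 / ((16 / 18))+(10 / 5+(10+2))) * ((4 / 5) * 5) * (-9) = -1575 / 2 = -787.50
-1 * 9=-9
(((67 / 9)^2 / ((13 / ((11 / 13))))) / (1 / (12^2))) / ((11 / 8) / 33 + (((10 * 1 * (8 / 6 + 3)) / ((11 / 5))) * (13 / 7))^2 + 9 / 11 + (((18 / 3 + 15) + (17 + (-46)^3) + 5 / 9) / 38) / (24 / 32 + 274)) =0.39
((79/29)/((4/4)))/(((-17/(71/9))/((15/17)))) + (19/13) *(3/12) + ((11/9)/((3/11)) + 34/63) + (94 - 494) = -395.73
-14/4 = -3.50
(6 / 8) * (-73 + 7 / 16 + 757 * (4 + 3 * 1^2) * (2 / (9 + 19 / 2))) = 888537 / 2368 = 375.23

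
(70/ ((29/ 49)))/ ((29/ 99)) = 339570/ 841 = 403.77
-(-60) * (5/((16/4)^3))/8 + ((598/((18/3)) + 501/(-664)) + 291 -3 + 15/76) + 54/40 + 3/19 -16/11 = 12914454719/33306240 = 387.75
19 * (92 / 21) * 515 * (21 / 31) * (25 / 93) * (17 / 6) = 191296750 / 8649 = 22117.79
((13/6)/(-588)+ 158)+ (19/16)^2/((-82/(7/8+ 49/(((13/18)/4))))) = 147607455941/962777088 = 153.31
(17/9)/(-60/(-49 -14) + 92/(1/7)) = 119/40632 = 0.00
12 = 12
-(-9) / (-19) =-9 / 19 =-0.47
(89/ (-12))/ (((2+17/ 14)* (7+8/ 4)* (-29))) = 623/ 70470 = 0.01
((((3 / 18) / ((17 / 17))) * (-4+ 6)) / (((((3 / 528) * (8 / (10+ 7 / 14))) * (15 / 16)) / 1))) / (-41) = -1232 / 615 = -2.00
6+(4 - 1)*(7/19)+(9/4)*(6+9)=3105/76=40.86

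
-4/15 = -0.27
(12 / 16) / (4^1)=3 / 16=0.19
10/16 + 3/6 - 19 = -143/8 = -17.88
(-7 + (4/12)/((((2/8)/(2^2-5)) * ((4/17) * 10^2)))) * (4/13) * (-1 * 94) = 198998/975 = 204.10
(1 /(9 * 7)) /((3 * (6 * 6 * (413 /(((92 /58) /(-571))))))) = -23 /23265825534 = -0.00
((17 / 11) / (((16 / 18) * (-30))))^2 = 2601 / 774400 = 0.00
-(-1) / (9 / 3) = 1 / 3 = 0.33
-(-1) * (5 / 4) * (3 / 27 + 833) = 18745 / 18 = 1041.39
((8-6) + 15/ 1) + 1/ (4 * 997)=67797/ 3988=17.00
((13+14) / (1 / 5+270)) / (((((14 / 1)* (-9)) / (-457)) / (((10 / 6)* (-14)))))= -11425 / 1351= -8.46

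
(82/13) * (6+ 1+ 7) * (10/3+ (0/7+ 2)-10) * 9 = -48216/13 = -3708.92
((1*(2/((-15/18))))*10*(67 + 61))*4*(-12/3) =49152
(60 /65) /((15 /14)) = 0.86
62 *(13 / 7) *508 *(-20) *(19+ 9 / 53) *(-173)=1439357121280 / 371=3879668790.51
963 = 963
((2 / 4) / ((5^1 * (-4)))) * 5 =-1 / 8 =-0.12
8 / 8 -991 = -990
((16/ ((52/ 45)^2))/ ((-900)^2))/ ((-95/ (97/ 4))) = -97/ 25688000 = -0.00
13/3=4.33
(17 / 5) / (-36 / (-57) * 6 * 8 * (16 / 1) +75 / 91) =29393 / 4200405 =0.01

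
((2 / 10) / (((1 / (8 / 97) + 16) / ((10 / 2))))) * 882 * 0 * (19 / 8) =0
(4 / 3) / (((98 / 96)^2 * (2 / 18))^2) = 573308928 / 5764801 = 99.45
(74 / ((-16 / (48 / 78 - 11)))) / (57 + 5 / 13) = 4995 / 5968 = 0.84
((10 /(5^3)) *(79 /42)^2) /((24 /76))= 118579 /132300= 0.90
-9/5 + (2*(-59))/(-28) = 169/70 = 2.41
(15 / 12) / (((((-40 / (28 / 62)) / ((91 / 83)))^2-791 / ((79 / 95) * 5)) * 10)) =32055751 / 1624832752792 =0.00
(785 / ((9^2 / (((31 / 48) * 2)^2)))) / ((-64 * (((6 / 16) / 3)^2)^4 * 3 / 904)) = -2793324707840 / 2187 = -1277240378.53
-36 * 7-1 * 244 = -496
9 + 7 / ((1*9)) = 88 / 9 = 9.78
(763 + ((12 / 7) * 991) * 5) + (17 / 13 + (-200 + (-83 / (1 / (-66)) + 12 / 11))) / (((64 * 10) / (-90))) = 545487641 / 64064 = 8514.73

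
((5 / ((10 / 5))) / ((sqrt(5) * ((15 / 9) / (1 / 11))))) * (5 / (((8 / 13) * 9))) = 13 * sqrt(5) / 528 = 0.06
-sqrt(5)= -2.24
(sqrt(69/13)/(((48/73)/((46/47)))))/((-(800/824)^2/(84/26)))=-124687577 * sqrt(897)/317720000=-11.75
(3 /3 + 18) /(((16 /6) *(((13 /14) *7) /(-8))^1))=-114 /13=-8.77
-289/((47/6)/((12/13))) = -20808/611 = -34.06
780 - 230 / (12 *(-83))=388555 / 498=780.23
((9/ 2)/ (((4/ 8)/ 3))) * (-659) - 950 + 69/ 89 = -1668058/ 89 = -18742.22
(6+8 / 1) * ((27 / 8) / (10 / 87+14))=16443 / 4912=3.35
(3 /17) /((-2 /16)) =-24 /17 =-1.41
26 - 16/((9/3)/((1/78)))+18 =43.93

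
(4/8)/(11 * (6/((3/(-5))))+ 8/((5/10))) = -1/188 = -0.01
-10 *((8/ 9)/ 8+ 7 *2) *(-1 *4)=5080/ 9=564.44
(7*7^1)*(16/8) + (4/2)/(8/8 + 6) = 688/7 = 98.29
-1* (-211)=211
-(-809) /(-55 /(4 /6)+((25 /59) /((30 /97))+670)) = 143193 /104230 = 1.37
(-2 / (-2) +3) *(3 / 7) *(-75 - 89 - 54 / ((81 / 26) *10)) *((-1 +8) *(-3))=29832 / 5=5966.40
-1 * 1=-1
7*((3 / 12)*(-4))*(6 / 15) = -14 / 5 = -2.80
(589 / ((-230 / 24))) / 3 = -2356 / 115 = -20.49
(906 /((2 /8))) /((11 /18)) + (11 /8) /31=16177657 /2728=5930.23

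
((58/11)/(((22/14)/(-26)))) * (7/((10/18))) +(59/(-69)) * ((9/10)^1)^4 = -30606900993/27830000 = -1099.78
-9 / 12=-3 / 4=-0.75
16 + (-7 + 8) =17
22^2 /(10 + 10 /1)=121 /5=24.20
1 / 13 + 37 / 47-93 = -56295 / 611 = -92.14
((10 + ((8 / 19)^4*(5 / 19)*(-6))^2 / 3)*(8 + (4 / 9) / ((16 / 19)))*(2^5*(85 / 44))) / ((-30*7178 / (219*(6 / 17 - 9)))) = 33666578403656815295 / 726145094375177037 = 46.36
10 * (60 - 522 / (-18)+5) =940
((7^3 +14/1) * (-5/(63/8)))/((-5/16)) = 2176/3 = 725.33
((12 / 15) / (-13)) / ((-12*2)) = 1 / 390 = 0.00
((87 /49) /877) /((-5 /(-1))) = 87 /214865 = 0.00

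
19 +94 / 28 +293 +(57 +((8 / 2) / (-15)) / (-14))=78199 / 210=372.38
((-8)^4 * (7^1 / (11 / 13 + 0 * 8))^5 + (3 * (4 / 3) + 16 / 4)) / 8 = 3195044743963 / 161051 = 19838714.10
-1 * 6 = -6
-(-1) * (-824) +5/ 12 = -9883/ 12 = -823.58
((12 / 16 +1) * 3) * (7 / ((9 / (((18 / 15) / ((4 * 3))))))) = 49 / 120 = 0.41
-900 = -900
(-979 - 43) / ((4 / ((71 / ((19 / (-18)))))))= 326529 / 19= 17185.74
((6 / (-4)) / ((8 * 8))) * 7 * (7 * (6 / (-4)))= 1.72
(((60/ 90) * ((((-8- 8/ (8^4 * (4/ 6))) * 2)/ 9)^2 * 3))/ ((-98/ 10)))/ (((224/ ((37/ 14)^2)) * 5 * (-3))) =91939336225/ 68519844642816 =0.00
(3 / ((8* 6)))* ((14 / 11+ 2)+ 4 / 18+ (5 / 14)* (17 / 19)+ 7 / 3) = 161897 / 421344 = 0.38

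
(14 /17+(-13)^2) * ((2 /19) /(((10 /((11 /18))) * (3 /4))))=1.46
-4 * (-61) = 244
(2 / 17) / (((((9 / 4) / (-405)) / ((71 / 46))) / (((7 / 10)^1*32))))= -286272 / 391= -732.15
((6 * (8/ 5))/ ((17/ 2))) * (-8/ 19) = -768/ 1615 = -0.48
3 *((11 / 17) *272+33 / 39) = 6897 / 13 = 530.54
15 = 15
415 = 415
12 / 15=4 / 5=0.80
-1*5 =-5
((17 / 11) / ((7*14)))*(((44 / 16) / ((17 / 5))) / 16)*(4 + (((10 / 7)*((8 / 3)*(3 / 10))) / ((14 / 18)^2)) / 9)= 1805 / 537824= 0.00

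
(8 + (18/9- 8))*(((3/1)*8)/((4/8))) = 96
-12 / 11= -1.09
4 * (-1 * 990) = -3960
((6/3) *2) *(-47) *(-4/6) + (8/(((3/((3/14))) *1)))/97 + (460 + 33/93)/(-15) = 29883971/315735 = 94.65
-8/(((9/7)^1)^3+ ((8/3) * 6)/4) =-2744/2101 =-1.31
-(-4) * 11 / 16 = 11 / 4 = 2.75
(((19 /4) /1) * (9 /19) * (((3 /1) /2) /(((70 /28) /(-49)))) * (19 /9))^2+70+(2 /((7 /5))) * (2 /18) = 493221487 /25200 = 19572.28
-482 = -482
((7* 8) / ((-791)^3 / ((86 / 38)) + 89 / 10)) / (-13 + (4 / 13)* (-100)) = 313040 / 53505114794247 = 0.00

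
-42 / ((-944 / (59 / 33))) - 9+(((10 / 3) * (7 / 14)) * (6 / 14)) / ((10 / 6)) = -5231 / 616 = -8.49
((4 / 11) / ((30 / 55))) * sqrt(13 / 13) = 2 / 3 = 0.67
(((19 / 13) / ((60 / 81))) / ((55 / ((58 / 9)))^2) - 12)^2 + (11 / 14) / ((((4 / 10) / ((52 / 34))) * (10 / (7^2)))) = 3740086263670613 / 23660771062500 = 158.07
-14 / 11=-1.27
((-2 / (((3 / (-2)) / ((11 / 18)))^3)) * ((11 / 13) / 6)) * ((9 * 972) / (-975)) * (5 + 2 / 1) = -409948 / 342225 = -1.20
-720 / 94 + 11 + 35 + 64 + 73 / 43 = 210261 / 2021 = 104.04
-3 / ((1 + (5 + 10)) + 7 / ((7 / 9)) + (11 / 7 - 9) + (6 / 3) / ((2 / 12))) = -7 / 69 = -0.10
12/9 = 4/3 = 1.33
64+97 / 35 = 2337 / 35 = 66.77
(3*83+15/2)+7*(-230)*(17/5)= -10435/2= -5217.50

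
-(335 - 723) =388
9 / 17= 0.53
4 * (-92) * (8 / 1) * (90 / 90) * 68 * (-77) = 15414784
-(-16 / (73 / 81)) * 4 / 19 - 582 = -802050 / 1387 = -578.26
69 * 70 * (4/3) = 6440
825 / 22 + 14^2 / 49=83 / 2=41.50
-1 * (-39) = 39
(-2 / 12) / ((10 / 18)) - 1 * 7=-73 / 10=-7.30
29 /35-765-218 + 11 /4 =-979.42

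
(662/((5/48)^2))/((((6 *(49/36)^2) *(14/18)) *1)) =2965082112/420175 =7056.78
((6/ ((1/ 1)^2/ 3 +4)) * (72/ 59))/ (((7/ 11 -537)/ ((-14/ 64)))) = 6237/ 9050600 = 0.00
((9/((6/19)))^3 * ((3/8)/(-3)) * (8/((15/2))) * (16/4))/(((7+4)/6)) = -370386/55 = -6734.29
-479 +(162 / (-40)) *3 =-9823 / 20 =-491.15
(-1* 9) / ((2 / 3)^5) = -2187 / 32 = -68.34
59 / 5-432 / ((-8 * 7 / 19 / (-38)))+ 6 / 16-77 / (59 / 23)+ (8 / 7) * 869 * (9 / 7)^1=-4310.66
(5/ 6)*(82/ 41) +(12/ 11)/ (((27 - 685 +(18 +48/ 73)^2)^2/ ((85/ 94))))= 3524989076842735/ 2114980411313022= 1.67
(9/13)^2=81/169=0.48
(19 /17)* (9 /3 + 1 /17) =988 /289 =3.42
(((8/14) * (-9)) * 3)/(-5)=3.09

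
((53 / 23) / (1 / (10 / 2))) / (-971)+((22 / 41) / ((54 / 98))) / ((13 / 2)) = 44336333 / 321394203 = 0.14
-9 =-9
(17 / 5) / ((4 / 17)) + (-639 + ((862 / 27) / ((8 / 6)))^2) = -41483 / 810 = -51.21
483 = 483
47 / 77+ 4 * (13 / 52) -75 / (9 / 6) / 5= -646 / 77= -8.39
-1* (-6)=6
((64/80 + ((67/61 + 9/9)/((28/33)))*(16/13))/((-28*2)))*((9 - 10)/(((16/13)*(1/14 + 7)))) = 26671/3381840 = 0.01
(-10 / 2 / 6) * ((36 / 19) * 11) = -330 / 19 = -17.37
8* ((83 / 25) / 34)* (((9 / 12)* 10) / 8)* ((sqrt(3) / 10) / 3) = 83* sqrt(3) / 3400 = 0.04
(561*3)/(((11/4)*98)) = 306/49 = 6.24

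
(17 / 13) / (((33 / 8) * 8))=0.04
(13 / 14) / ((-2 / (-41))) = 533 / 28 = 19.04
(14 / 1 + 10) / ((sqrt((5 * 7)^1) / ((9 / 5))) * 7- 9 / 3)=2916 / 21073 + 3780 * sqrt(35) / 21073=1.20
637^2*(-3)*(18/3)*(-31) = 226419102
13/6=2.17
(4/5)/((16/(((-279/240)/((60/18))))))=-279/16000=-0.02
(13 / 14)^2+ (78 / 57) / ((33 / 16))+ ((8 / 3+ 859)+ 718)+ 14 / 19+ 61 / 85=5510681469 / 3481940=1582.65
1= 1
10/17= 0.59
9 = 9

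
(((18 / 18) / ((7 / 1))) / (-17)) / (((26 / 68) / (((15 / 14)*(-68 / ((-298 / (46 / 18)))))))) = -3910 / 284739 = -0.01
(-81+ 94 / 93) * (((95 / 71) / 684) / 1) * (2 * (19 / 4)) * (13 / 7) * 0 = 0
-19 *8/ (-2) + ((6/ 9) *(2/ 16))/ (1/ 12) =77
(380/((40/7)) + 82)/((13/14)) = 2079/13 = 159.92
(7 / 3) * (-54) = -126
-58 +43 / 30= -1697 / 30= -56.57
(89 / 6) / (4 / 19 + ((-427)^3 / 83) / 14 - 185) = -140353 / 635706411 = -0.00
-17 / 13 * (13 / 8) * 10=-85 / 4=-21.25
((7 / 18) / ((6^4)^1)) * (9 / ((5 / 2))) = 7 / 6480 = 0.00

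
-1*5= -5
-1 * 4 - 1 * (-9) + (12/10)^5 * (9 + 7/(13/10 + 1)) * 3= 6821231/71875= 94.90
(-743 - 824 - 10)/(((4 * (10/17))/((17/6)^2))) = -7747801/1440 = -5380.42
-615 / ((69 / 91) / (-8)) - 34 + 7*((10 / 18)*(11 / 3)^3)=37146749 / 5589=6646.40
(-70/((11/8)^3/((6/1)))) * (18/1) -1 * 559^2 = -419782931/1331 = -315389.13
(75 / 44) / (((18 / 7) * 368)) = 175 / 97152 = 0.00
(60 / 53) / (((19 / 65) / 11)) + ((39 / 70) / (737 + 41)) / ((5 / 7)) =42.60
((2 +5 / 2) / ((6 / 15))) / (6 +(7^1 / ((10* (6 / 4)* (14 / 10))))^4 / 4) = 729 / 389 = 1.87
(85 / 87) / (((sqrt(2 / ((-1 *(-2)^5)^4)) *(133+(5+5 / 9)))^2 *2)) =601620480 / 45095261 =13.34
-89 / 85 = -1.05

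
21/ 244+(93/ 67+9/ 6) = 2.97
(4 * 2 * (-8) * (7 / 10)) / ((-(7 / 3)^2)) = 288 / 35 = 8.23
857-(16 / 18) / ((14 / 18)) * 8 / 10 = 29963 / 35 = 856.09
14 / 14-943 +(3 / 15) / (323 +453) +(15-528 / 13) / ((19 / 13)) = -70736261 / 73720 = -959.53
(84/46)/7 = 6/23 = 0.26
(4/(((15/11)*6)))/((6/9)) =11/15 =0.73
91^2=8281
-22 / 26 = -11 / 13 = -0.85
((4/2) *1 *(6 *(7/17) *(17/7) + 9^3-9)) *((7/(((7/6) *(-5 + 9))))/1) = 2178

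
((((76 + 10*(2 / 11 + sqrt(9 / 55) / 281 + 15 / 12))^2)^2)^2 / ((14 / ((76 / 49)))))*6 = 1470689991118490804665894249344325711359*sqrt(55) / 2906108309819454345232876018 + 538404474764557619255261925410487422408318628057 / 182922081453275734306338148076992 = 2947107294064603.70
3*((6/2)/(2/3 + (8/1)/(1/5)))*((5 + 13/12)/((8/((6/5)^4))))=53217/152500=0.35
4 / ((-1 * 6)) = -2 / 3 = -0.67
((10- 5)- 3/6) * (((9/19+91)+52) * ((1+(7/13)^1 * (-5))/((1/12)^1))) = -3238488/247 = -13111.29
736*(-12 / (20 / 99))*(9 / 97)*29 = -57052512 / 485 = -117634.05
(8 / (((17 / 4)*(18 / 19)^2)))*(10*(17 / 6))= 14440 / 243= 59.42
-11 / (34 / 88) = -484 / 17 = -28.47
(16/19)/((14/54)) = 432/133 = 3.25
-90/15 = -6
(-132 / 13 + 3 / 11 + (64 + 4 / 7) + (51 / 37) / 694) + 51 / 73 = 103933788331 / 1876368494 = 55.39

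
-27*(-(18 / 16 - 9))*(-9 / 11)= 15309 / 88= 173.97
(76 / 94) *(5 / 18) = 95 / 423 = 0.22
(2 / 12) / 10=1 / 60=0.02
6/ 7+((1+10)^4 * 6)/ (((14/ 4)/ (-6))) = -1054146/ 7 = -150592.29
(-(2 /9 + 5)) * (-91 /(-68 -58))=-611 /162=-3.77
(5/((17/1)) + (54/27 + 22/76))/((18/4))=1669/2907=0.57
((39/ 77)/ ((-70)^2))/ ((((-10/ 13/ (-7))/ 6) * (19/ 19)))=1521/ 269500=0.01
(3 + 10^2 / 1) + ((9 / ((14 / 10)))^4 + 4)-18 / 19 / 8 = 331150823 / 182476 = 1814.76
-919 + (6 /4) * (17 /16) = -29357 /32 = -917.41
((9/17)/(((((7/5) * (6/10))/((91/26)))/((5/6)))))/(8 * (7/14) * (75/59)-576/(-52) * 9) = 95875/5464752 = 0.02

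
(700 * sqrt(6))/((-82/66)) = -23100 * sqrt(6)/41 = -1380.08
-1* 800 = -800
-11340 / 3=-3780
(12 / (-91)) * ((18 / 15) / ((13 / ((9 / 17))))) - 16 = -1609528 / 100555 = -16.01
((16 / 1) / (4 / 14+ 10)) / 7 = 2 / 9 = 0.22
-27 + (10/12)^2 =-947/36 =-26.31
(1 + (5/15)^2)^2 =1.23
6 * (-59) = -354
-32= -32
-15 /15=-1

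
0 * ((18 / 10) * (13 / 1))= 0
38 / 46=19 / 23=0.83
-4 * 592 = -2368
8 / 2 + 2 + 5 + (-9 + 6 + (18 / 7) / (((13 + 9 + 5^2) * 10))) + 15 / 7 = 16694 / 1645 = 10.15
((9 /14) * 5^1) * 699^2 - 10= 21986905 /14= 1570493.21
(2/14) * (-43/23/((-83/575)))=1075/581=1.85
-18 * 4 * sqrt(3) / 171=-8 * sqrt(3) / 19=-0.73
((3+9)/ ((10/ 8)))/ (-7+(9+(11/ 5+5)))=24/ 23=1.04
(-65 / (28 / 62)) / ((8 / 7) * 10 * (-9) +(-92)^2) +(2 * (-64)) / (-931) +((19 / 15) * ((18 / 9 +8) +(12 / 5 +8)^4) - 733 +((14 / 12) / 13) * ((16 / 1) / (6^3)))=163086355538587549 / 11568047400000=14098.00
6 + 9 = 15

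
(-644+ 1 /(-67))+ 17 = -42010 /67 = -627.01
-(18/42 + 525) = -3678/7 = -525.43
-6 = -6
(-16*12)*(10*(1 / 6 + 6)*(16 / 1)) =-189440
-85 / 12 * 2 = -85 / 6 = -14.17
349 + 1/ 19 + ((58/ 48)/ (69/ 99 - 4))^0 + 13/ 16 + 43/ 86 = 106815/ 304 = 351.37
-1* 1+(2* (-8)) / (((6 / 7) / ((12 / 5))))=-229 / 5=-45.80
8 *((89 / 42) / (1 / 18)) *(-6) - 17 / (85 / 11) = -64157 / 35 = -1833.06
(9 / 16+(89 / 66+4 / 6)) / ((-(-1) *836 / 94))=63967 / 220704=0.29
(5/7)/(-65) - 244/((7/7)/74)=-18056.01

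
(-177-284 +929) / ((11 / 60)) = 28080 / 11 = 2552.73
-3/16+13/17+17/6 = 3.41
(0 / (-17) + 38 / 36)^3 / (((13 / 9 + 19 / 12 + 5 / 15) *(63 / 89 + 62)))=610451 / 109398762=0.01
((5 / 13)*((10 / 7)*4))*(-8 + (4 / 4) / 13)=-20600 / 1183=-17.41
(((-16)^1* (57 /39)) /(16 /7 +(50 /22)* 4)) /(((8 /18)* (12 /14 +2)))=-30723 /18980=-1.62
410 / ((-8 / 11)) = -2255 / 4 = -563.75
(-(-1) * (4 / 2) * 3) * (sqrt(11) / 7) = 2.84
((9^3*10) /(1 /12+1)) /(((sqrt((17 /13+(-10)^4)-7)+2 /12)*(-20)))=26244 /4677323-157464*sqrt(1689038) /60805199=-3.36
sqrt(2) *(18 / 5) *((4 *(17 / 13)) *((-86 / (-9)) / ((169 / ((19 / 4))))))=55556 *sqrt(2) / 10985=7.15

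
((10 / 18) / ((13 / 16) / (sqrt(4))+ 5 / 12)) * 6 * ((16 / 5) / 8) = 128 / 79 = 1.62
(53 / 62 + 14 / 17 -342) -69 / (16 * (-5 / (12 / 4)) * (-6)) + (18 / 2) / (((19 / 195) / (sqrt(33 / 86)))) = -28732283 / 84320 + 1755 * sqrt(2838) / 1634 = -283.54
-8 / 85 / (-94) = 4 / 3995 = 0.00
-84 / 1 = -84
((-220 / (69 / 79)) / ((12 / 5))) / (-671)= 1975 / 12627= 0.16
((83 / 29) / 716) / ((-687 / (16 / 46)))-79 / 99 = -2159944241 / 2706758703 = -0.80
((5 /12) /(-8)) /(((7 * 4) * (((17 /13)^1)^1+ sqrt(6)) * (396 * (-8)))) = 0.00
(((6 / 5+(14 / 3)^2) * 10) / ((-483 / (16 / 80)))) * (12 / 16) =-517 / 7245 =-0.07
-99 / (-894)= 0.11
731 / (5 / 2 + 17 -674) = -86 / 77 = -1.12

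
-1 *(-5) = 5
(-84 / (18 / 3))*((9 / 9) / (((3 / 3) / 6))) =-84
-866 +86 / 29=-25028 / 29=-863.03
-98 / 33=-2.97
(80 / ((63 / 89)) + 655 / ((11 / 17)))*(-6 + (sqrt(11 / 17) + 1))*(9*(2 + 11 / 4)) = -74083375 / 308 + 14816675*sqrt(187) / 5236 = -201833.92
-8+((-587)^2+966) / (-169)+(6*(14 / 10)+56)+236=-1480597 / 845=-1752.19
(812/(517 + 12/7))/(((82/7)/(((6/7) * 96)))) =1636992/148871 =11.00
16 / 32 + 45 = 91 / 2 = 45.50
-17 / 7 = -2.43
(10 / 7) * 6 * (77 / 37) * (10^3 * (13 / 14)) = 4290000 / 259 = 16563.71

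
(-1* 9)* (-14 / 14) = 9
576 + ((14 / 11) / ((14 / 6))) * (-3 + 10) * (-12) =5832 / 11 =530.18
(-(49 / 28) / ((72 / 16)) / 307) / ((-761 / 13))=91 / 4205286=0.00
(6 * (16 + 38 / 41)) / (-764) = -1041 / 7831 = -0.13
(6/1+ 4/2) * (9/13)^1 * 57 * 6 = 1894.15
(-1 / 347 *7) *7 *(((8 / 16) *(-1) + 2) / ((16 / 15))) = -2205 / 11104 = -0.20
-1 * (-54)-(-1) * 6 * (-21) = -72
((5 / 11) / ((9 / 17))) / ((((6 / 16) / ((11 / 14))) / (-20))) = -6800 / 189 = -35.98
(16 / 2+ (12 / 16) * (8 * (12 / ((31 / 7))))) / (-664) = -94 / 2573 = -0.04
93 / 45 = 31 / 15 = 2.07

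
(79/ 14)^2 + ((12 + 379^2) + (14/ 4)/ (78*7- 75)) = 13264410545/ 92316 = 143684.85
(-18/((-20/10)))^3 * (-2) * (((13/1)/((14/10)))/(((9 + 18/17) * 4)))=-89505/266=-336.48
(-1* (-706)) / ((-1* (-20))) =353 / 10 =35.30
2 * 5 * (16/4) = 40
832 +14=846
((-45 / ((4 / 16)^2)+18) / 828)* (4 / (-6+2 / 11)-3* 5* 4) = 37869 / 736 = 51.45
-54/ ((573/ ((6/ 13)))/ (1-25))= 2592/ 2483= 1.04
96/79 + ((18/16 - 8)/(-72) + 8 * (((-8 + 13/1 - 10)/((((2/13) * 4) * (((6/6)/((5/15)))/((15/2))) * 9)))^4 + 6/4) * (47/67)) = 44192259502961/284486639616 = 155.34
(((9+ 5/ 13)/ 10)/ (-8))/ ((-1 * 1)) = 61/ 520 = 0.12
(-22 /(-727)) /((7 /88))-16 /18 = -23288 /45801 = -0.51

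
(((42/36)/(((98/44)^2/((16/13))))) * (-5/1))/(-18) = 0.08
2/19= 0.11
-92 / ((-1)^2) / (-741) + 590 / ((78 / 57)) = 319577 / 741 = 431.28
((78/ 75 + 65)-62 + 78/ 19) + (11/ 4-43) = -60999/ 1900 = -32.10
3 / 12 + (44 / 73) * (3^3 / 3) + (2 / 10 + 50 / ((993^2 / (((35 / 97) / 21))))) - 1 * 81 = -31472468062897 / 418932778140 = -75.13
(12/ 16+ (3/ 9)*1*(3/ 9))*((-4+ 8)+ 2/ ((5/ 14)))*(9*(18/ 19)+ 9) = 13764/ 95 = 144.88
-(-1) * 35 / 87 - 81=-7012 / 87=-80.60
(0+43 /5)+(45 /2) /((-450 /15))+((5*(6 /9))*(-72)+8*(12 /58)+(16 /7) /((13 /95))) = -213.79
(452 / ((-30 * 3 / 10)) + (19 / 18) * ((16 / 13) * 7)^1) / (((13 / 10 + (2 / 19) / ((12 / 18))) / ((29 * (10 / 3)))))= -88380400 / 32409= -2727.03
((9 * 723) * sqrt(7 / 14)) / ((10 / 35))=45549 * sqrt(2) / 4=16104.00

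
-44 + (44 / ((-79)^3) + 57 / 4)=-58671817 / 1972156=-29.75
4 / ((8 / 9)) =9 / 2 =4.50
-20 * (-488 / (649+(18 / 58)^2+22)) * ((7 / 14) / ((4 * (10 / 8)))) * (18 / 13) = 1846836 / 917137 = 2.01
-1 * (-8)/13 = 8/13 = 0.62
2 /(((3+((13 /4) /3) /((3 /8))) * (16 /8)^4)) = 9 /424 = 0.02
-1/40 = -0.02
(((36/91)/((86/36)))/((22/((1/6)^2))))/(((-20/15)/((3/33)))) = -27/1893892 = -0.00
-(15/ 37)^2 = -225/ 1369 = -0.16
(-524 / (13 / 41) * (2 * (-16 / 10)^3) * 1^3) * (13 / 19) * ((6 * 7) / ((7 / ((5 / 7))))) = 131997696 / 3325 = 39698.56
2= 2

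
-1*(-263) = 263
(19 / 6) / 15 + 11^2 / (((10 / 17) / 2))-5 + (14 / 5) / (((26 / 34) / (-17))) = 402907 / 1170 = 344.36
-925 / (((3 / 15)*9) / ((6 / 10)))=-925 / 3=-308.33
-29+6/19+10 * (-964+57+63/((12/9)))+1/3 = -983347/114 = -8625.85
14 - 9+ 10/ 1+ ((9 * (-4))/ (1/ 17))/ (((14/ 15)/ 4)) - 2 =-18269/ 7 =-2609.86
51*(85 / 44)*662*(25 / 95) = 7174425 / 418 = 17163.70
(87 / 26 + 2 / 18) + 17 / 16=8461 / 1872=4.52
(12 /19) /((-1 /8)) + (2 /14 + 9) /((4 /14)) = 512 /19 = 26.95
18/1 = 18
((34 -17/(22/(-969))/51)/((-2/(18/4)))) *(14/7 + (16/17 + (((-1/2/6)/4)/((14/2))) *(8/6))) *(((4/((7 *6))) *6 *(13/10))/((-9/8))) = 163579/770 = 212.44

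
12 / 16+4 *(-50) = -797 / 4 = -199.25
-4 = -4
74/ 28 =37/ 14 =2.64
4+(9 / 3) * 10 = 34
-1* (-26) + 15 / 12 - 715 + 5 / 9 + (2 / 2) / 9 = -8245 / 12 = -687.08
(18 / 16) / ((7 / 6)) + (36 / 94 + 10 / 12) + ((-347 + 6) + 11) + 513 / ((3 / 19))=11532821 / 3948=2921.18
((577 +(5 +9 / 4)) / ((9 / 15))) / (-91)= -3895 / 364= -10.70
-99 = -99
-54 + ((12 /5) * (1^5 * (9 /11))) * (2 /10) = -14742 /275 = -53.61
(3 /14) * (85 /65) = 51 /182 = 0.28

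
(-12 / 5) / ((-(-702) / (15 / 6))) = -1 / 117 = -0.01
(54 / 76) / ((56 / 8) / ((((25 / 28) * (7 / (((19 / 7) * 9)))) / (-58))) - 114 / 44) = -2475 / 5536657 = -0.00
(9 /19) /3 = 3 /19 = 0.16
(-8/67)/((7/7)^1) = -8/67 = -0.12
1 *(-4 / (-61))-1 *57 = -56.93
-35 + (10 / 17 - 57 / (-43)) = -24186 / 731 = -33.09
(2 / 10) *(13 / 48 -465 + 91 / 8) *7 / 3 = -152327 / 720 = -211.57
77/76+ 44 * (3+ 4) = 23485/76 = 309.01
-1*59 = -59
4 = 4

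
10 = 10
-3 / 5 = -0.60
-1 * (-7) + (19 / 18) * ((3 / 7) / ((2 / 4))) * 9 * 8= 505 / 7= 72.14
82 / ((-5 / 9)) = -738 / 5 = -147.60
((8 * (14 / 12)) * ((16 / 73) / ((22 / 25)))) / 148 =1400 / 89133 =0.02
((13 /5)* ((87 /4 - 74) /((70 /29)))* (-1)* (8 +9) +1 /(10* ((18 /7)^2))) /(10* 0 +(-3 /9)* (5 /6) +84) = 27124919 /2373525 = 11.43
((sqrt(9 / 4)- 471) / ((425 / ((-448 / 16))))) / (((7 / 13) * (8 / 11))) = 134277 / 1700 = 78.99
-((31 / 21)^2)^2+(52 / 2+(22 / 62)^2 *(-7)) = 3807073178 / 186896241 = 20.37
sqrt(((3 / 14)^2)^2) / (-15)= -0.00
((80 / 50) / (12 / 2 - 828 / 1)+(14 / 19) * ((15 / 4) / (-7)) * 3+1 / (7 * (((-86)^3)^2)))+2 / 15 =-7761015555228853 / 7371619591413056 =-1.05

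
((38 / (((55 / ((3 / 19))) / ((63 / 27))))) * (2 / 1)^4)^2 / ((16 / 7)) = 7.26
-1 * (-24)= 24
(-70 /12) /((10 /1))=-7 /12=-0.58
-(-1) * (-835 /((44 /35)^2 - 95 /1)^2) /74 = -1253021875 /969125069354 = -0.00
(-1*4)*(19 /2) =-38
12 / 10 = 6 / 5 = 1.20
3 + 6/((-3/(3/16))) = 21/8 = 2.62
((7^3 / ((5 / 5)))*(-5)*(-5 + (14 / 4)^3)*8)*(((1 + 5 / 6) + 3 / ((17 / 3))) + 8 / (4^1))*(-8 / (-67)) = -308322700 / 1139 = -270695.96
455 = 455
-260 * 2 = -520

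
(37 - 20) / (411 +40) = 17 / 451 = 0.04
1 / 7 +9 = 64 / 7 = 9.14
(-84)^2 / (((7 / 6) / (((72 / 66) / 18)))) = 4032 / 11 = 366.55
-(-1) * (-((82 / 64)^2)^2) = -2825761 / 1048576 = -2.69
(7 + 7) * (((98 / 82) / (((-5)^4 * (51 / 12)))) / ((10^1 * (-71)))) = -1372 / 154646875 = -0.00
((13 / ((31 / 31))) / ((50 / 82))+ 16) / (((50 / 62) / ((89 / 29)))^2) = 7102071573 / 13140625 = 540.47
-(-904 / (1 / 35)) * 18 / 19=569520 / 19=29974.74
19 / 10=1.90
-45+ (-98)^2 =9559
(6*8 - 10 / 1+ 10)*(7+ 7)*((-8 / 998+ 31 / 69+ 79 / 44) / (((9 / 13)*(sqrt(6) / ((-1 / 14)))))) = -88102066*sqrt(6) / 3408669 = -63.31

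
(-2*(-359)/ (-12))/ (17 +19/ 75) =-8975/ 2588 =-3.47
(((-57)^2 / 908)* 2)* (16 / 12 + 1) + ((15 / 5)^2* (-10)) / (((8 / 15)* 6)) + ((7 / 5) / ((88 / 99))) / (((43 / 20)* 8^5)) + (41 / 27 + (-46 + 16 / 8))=-931092888497 / 17271816192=-53.91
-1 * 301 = -301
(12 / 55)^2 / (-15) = -48 / 15125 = -0.00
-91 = -91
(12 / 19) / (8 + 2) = 6 / 95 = 0.06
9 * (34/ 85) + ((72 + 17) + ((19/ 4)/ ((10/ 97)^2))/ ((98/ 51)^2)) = 820715531/ 3841600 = 213.64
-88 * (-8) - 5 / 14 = 9851 / 14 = 703.64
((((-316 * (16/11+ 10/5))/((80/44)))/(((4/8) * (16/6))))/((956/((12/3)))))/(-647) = 0.00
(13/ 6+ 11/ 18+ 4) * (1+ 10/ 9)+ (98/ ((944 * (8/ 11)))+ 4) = 5643467/ 305856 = 18.45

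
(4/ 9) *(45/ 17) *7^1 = 140/ 17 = 8.24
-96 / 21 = -32 / 7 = -4.57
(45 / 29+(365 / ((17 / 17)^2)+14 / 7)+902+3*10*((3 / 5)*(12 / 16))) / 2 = 642.03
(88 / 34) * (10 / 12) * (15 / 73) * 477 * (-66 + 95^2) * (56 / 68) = 113859900 / 73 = 1559724.66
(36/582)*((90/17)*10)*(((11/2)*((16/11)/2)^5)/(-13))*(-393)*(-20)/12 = -57950208000/313859117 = -184.64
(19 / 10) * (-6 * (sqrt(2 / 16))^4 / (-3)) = 19 / 320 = 0.06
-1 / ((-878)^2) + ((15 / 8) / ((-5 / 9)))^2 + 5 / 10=146660665 / 12334144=11.89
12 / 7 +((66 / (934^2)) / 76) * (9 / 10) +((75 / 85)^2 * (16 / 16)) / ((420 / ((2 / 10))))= 1149874853331 / 670614951440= 1.71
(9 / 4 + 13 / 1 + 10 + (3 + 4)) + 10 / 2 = 149 / 4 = 37.25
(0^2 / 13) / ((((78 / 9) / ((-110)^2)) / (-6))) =0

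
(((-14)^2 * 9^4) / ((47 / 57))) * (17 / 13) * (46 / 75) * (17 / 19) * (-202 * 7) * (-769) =18589064435225424 / 15275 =1216960028492.66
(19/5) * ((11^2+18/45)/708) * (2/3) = 11533/26550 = 0.43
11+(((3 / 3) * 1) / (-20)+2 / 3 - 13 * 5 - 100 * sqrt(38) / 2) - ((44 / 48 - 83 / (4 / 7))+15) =1519 / 20 - 50 * sqrt(38) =-232.27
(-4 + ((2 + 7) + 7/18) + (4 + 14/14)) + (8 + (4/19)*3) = 6505/342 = 19.02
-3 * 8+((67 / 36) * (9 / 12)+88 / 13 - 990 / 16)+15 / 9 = -15817 / 208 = -76.04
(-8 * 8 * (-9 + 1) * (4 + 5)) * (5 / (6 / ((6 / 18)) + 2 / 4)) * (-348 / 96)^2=605520 / 37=16365.41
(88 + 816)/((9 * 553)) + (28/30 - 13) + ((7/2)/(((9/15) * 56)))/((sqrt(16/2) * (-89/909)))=-295759/24885 - 1515 * sqrt(2)/5696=-12.26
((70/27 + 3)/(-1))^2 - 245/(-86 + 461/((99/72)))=20185229/666306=30.29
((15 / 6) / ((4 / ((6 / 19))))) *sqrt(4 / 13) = 15 *sqrt(13) / 494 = 0.11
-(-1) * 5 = 5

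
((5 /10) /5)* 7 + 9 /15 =13 /10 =1.30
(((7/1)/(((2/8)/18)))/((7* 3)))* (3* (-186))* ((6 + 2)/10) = -53568/5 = -10713.60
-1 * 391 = -391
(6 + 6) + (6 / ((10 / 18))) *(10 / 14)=138 / 7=19.71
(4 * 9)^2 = 1296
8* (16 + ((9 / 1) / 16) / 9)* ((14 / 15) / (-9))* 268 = -482132 / 135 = -3571.35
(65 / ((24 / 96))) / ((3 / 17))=4420 / 3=1473.33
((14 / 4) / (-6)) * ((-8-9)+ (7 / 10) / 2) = 777 / 80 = 9.71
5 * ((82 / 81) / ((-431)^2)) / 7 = 410 / 105326487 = 0.00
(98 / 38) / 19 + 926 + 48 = 351663 / 361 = 974.14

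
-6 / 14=-3 / 7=-0.43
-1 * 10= -10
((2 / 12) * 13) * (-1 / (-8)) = 0.27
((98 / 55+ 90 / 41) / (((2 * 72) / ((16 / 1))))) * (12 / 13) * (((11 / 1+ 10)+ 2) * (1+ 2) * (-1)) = -825056 / 29315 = -28.14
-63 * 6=-378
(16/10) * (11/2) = 44/5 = 8.80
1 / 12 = 0.08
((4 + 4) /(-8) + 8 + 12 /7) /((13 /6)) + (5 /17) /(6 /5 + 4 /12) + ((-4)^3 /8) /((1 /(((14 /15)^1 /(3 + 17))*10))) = 256429 /533715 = 0.48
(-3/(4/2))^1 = -3/2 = -1.50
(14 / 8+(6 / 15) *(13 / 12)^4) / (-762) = -119281 / 39502080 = -0.00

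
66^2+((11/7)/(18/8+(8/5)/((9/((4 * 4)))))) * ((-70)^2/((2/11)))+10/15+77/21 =4980611/393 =12673.31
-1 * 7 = -7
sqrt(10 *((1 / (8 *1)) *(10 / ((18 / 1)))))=5 / 6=0.83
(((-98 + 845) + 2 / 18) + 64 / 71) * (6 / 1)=955960 / 213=4488.08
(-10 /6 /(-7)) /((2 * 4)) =5 /168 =0.03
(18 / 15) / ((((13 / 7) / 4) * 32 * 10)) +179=465421 / 2600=179.01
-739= -739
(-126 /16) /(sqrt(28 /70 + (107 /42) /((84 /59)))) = -1323 * sqrt(386210) /154484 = -5.32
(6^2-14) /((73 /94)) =2068 /73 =28.33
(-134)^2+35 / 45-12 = 161503 / 9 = 17944.78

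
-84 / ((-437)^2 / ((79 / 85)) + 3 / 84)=-185808 / 454506299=-0.00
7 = 7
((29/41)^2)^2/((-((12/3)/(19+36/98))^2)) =-636977975881/108554434576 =-5.87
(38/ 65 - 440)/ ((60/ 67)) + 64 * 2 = -707227/ 1950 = -362.68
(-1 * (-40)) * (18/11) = 720/11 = 65.45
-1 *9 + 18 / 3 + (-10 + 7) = -6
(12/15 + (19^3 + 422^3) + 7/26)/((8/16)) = 9770580049/65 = 150316616.14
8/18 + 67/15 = 221/45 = 4.91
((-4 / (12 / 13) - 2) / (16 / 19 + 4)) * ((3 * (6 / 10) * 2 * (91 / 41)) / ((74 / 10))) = -98553 / 69782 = -1.41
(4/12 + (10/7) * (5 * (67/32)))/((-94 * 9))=-5137/284256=-0.02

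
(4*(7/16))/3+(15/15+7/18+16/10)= 643/180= 3.57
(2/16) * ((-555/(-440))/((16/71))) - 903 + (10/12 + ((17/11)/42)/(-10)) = -1066187407/1182720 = -901.47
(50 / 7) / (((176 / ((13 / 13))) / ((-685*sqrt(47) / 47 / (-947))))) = 17125*sqrt(47) / 27417544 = 0.00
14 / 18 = 7 / 9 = 0.78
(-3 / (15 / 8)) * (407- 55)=-2816 / 5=-563.20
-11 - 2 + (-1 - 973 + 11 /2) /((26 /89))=-3328.25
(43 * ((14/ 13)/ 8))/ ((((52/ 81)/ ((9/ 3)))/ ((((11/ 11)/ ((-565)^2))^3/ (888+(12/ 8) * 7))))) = 24381/ 26344757233545209875000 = 0.00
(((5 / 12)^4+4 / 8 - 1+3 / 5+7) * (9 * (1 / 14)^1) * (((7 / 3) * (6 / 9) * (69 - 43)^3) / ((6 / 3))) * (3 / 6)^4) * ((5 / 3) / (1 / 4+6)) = 1624138841 / 1555200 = 1044.33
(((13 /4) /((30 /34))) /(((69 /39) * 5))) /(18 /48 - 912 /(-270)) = 0.11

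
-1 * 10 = -10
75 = 75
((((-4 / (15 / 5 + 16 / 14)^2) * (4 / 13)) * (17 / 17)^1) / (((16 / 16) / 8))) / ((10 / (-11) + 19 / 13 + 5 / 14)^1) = -965888 / 1531461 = -0.63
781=781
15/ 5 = 3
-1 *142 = -142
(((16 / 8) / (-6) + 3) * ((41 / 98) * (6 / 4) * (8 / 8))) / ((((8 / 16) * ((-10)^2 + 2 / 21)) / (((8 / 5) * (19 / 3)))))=12464 / 36785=0.34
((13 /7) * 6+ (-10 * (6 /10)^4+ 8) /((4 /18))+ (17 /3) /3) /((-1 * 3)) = -340198 /23625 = -14.40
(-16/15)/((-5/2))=0.43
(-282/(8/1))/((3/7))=-329/4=-82.25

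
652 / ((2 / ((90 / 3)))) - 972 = 8808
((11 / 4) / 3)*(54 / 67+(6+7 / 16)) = 85415 / 12864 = 6.64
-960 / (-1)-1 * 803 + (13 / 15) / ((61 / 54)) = 48119 / 305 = 157.77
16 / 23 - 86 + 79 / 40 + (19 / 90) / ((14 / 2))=-4828021 / 57960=-83.30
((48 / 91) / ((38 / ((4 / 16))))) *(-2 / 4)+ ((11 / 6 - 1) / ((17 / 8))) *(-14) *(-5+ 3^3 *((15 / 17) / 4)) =-5.25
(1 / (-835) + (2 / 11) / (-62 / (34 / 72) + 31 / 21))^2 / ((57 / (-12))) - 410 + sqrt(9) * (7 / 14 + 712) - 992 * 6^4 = -353622917791341654370947 / 275427742321138550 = -1283904.50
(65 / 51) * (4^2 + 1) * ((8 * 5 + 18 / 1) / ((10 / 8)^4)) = 193024 / 375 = 514.73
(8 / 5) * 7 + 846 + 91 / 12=51887 / 60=864.78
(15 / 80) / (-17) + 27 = 7341 / 272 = 26.99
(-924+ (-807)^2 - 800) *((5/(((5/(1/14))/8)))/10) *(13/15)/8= 337753/84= 4020.87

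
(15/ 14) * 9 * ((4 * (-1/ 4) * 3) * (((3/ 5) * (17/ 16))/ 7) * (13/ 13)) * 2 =-4131/ 784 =-5.27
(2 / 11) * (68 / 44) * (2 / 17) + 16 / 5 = 1956 / 605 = 3.23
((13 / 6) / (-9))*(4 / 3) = -26 / 81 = -0.32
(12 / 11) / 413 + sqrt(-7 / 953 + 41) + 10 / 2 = 22727 / 4543 + sqrt(37229898) / 953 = 11.41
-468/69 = -156/23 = -6.78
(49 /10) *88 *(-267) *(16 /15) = -3070144 /25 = -122805.76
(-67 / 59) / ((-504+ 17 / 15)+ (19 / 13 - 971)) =13065 / 16940021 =0.00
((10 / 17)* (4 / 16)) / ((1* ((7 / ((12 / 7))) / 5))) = 150 / 833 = 0.18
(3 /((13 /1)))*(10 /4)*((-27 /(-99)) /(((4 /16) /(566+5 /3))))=3930 /11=357.27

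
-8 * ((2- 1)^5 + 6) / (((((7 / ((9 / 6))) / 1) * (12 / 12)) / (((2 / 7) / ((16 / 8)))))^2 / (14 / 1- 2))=-216 / 343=-0.63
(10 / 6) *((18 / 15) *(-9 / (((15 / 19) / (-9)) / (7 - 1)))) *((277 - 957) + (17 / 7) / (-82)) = -837252.46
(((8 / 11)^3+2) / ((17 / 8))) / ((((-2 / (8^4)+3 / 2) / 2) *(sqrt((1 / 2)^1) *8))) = 13000704 *sqrt(2) / 69487517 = 0.26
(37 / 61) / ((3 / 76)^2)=213712 / 549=389.28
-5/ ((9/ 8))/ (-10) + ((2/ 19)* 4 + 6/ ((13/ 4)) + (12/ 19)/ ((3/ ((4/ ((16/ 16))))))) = 7900/ 2223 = 3.55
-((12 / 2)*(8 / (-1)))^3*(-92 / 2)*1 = -5087232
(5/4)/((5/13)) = 13/4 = 3.25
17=17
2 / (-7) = -2 / 7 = -0.29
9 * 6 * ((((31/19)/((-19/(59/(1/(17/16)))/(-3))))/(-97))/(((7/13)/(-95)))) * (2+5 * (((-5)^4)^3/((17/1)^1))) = 11754986899674915/103208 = 113896082664.86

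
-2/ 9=-0.22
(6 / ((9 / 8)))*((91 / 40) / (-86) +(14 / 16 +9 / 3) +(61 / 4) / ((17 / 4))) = 434903 / 10965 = 39.66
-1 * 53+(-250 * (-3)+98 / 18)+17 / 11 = 69695 / 99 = 703.99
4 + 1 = 5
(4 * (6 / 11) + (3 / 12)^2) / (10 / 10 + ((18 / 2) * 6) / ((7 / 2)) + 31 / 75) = 207375 / 1556192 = 0.13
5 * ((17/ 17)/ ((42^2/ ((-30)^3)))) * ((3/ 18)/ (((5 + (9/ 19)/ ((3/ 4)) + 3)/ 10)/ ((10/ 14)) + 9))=-296875/ 237601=-1.25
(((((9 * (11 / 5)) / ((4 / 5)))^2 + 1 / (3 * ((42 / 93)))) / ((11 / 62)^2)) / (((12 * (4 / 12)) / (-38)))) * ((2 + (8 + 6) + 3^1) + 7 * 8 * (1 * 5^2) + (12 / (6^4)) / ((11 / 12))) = -264289760912911 / 1006236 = -262651863.89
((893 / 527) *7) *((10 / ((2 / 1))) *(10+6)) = 500080 / 527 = 948.92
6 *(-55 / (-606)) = 55 / 101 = 0.54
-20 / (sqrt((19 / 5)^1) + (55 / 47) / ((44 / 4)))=11750 / 20923 -22090 * sqrt(95) / 20923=-9.73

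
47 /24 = 1.96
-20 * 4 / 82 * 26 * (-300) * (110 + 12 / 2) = 36192000 / 41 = 882731.71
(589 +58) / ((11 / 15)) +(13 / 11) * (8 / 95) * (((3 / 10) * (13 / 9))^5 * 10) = 280054733059 / 317418750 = 882.29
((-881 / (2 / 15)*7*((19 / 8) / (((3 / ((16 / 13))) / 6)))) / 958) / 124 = -1757595 / 772148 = -2.28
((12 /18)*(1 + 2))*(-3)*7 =-42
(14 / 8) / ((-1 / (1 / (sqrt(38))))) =-7 *sqrt(38) / 152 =-0.28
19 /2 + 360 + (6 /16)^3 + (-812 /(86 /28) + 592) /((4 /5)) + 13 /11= 188962531 /242176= 780.27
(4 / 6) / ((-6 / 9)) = -1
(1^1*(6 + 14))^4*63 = 10080000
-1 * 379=-379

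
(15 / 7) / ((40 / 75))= 4.02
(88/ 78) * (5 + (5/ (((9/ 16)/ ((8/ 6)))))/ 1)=1540/ 81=19.01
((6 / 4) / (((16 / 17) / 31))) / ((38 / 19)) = 1581 / 64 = 24.70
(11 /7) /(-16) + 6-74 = -7627 /112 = -68.10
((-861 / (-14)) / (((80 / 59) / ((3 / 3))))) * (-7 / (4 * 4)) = -50799 / 2560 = -19.84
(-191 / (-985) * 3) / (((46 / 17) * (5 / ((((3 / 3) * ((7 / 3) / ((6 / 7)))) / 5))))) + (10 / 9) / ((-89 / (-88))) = 2036120501 / 1814665500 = 1.12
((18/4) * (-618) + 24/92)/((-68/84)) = 1343097/391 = 3435.03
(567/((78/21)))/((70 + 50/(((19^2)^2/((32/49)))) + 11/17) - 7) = 430864292817/179644035428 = 2.40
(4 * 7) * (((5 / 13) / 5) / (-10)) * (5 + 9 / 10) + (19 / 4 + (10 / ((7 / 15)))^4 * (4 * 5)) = 13162510859723 / 3121300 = 4216996.40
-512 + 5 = -507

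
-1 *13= -13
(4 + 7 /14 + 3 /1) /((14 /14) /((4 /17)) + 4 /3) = 90 /67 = 1.34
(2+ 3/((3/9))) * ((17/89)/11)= 17/89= 0.19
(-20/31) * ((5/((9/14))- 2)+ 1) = -4.37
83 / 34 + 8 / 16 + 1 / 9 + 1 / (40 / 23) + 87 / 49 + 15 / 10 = 2070011 / 299880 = 6.90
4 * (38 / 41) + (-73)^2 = 218641 / 41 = 5332.71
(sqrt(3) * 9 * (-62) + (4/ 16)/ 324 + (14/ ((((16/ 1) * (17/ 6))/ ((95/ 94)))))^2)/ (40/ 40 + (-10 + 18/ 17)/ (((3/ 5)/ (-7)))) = 324935629/ 348532697664 - 28458 * sqrt(3)/ 5371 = -9.18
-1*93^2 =-8649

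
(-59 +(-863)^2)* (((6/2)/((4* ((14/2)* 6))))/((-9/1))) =-372355/252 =-1477.60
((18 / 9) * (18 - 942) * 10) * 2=-36960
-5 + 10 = 5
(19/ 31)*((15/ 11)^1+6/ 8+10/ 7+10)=79249/ 9548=8.30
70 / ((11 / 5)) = 350 / 11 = 31.82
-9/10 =-0.90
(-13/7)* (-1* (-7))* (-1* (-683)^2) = 6064357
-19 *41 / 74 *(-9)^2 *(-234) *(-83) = -612754389 / 37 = -16560929.43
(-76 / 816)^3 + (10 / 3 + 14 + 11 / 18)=152335445 / 8489664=17.94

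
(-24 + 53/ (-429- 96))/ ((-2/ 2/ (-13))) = -164489/ 525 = -313.31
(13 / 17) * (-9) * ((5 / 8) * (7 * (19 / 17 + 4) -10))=-256815 / 2312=-111.08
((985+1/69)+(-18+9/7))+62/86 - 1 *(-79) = 21766351/20769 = 1048.02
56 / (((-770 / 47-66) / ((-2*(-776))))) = -127652 / 121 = -1054.98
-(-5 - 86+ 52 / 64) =1443 / 16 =90.19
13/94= 0.14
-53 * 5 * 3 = -795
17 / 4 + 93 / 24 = 65 / 8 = 8.12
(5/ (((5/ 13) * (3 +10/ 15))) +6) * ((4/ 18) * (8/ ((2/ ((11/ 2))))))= 140/ 3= 46.67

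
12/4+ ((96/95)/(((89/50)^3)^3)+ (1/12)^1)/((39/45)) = 1073990238941197254331/346152126862995386492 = 3.10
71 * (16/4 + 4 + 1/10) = 5751/10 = 575.10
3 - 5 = -2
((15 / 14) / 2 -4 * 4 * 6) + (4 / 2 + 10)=-2337 / 28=-83.46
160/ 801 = 0.20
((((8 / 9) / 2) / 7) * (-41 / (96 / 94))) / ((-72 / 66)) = 21197 / 9072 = 2.34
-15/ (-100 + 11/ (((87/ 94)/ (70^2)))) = -261/ 1011580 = -0.00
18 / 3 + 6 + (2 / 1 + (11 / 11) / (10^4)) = 140001 / 10000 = 14.00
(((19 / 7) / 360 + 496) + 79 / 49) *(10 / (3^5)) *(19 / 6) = 166782247 / 2571912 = 64.85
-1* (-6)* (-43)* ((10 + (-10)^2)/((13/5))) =-141900/13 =-10915.38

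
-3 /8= -0.38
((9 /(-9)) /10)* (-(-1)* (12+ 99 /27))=-47 /30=-1.57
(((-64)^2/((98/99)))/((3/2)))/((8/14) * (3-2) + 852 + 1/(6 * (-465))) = 3.24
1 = 1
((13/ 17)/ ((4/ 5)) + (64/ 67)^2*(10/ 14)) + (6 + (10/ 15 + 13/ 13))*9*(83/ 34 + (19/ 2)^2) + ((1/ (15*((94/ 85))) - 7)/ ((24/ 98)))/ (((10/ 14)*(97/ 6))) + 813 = 1053229077028339/ 146122606140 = 7207.84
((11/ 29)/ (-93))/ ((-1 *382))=11/ 1030254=0.00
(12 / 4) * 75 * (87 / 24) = 6525 / 8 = 815.62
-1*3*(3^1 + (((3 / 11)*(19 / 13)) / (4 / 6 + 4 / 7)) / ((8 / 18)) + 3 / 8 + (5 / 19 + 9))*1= -5663739 / 141284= -40.09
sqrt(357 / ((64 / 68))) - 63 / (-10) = 63 / 10 +17 * sqrt(21) / 4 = 25.78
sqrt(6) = 2.45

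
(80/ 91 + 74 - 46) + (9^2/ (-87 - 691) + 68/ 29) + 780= 1665344201/ 2053142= 811.12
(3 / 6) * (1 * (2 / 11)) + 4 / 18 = 31 / 99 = 0.31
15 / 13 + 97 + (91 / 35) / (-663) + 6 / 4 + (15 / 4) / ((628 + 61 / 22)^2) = 99.65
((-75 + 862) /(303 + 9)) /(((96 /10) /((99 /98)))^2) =7142025 /255696896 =0.03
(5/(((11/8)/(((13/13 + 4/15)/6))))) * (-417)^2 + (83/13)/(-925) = 17657460987/132275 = 133490.54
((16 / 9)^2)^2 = 65536 / 6561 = 9.99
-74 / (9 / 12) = -296 / 3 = -98.67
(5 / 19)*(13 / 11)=65 / 209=0.31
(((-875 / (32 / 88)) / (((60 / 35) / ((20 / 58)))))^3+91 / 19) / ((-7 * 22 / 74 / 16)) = 3839402242858446059 / 4404068064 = 871785400.92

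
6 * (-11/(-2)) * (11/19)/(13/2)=726/247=2.94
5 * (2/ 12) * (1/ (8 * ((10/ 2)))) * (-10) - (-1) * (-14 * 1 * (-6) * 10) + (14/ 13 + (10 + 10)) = 268591/ 312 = 860.87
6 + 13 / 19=6.68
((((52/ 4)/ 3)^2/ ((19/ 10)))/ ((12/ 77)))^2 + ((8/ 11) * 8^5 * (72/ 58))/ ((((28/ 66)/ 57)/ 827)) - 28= 702440100213133355/ 213693228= 3287142539.74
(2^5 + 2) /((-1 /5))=-170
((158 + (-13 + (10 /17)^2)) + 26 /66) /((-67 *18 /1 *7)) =-694961 /40255677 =-0.02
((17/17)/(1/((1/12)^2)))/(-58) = -1/8352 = -0.00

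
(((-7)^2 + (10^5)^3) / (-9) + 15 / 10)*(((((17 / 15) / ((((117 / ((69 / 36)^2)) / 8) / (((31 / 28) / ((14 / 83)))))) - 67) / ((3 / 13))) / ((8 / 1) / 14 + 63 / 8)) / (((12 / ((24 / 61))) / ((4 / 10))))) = 48691960331604.41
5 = 5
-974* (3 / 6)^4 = -487 / 8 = -60.88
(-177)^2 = 31329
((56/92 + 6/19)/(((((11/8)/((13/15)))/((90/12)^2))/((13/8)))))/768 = 85345/1230592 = 0.07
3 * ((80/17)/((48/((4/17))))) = 20/289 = 0.07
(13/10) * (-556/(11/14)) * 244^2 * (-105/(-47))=-122355807.69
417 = 417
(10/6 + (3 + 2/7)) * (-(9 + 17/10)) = -5564/105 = -52.99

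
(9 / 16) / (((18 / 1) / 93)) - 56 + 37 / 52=-21791 / 416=-52.38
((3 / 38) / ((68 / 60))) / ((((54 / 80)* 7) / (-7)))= -0.10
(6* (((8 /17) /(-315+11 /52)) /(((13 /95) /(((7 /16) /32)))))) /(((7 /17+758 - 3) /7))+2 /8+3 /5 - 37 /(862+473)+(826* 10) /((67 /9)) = 167020721394277187 /150418367060880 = 1110.37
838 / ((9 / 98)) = 82124 / 9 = 9124.89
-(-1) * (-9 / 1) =-9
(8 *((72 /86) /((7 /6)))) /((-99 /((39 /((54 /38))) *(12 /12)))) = -15808 /9933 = -1.59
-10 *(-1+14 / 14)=0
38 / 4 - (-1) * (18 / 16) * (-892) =-994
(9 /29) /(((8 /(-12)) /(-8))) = 108 /29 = 3.72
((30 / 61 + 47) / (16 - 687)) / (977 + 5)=-2897 / 40194242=-0.00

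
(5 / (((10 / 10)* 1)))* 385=1925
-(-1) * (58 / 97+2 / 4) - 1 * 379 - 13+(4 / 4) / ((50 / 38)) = -1892189 / 4850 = -390.14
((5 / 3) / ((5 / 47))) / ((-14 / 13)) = -611 / 42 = -14.55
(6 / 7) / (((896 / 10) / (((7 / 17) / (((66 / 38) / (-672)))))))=-285 / 187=-1.52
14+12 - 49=-23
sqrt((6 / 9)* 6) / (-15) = -2 / 15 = -0.13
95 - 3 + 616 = 708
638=638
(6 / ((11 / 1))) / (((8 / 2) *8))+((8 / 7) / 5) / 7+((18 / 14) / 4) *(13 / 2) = 92233 / 43120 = 2.14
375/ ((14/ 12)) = 2250/ 7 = 321.43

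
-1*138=-138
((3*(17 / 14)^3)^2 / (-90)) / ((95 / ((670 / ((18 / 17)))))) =-27492691091 / 12875506560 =-2.14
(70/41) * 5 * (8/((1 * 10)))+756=31276/41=762.83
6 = 6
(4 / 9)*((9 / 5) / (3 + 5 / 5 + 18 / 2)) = 4 / 65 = 0.06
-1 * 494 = -494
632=632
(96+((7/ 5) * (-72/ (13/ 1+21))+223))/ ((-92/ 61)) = -1638643/ 7820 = -209.55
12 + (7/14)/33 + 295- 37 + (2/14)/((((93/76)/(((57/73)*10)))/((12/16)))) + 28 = 312291409/1045506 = 298.70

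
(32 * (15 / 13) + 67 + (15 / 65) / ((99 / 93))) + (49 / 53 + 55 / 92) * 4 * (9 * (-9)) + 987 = 104223618 / 174317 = 597.90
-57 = -57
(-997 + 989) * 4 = -32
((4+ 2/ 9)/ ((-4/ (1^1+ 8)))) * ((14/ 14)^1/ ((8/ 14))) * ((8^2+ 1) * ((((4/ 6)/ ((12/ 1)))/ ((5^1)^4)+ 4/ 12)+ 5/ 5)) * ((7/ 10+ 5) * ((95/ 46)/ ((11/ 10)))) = -9363159169/ 607200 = -15420.22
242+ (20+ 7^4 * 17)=41079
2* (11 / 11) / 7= 2 / 7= 0.29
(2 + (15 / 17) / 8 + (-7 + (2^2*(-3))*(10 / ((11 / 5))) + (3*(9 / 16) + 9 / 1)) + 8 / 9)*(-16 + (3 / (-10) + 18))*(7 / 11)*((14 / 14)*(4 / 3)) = -9021187 / 130680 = -69.03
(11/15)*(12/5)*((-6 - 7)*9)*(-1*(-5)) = -5148/5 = -1029.60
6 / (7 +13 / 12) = 72 / 97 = 0.74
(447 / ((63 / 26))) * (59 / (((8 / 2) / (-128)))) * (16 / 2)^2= -468103168 / 21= -22290627.05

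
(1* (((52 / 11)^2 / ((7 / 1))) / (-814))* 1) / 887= -1352 / 305774623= -0.00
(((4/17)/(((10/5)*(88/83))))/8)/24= 83/143616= 0.00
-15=-15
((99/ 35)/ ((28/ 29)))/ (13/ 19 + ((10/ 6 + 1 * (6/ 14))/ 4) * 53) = 163647/ 1589000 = 0.10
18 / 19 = 0.95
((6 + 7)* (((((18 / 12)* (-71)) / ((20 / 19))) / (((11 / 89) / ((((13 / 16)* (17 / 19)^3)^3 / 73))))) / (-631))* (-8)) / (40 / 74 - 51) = 2375664105013520721153 / 329039458965743248814080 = 0.01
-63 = -63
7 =7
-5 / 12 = -0.42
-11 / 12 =-0.92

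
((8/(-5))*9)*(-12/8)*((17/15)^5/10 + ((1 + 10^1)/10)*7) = 119783464/703125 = 170.36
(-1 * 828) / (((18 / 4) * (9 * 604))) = -46 / 1359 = -0.03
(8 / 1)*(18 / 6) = 24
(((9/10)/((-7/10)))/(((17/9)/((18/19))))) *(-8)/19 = 11664/42959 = 0.27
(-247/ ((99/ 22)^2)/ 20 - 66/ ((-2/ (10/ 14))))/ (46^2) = 16274/ 1499715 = 0.01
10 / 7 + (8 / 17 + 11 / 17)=303 / 119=2.55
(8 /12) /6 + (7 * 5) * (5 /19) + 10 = 19.32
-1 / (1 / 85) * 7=-595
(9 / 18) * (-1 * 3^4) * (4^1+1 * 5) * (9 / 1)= -3280.50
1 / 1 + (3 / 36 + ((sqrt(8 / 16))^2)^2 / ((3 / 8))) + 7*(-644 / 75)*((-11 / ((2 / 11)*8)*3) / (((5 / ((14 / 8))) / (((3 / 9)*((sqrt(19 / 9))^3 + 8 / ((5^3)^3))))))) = 489.75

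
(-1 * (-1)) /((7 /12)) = 12 /7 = 1.71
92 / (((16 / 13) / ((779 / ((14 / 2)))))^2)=2358790967 / 3136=752165.49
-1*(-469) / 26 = 469 / 26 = 18.04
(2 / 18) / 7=0.02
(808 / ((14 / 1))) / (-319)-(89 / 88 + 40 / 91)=-378967 / 232232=-1.63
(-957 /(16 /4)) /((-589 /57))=2871 /124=23.15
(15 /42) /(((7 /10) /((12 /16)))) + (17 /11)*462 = 140019 /196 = 714.38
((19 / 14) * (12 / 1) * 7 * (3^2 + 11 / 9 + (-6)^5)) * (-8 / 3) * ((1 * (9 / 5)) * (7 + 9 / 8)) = 34526648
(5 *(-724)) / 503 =-3620 / 503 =-7.20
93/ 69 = 1.35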